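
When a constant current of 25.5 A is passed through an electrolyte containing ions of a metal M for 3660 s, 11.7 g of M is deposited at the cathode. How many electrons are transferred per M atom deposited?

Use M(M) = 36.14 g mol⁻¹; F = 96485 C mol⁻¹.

3

Q = I·t = 25.50 A × 3660.0 s = 93330 C, so n(e⁻) = 93330/96485 = 0.9673 mol.
n(M) deposited = 11.7 / 36.14 = 0.3237 mol.
Electrons per atom = n(e⁻)/n(M) = 0.9673 / 0.3237 = 2.99 ≈ 3, so the ion is M³⁺.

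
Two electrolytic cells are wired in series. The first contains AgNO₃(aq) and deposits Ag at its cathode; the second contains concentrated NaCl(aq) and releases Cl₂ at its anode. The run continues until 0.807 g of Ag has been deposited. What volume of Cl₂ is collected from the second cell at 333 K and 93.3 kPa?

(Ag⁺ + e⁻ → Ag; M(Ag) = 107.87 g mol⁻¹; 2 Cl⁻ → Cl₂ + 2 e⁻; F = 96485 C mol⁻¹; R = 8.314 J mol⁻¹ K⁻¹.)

0.111 L

n(Ag) = 0.807 / 107.87 = 0.007481 mol, so n(e⁻) = 1 × 0.007481 = 0.007481 mol.
The cells are in series, so the same 0.007481 mol of electrons passes through the second cell.
2 Cl⁻ → Cl₂ + 2 e⁻ — 2 mol e⁻ per mol Cl₂, so n(Cl₂) = 0.007481/2 = 0.003741 mol.
V = nRT/P = (0.003741 × 8.314 × 333) / (93.3 × 10³) = 1.11 × 10⁻⁴ m³ = 0.111 L.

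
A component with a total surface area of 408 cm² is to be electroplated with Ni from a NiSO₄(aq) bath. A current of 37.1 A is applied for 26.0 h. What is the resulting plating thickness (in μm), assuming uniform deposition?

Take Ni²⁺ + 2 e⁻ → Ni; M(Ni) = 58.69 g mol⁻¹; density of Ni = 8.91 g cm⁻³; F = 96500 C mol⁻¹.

Q = I·t = 37.10 × 93600 = 3473000 C; n(e⁻) = 35.99 mol.
n(Ni) = n(e⁻)/2 = 17.99 mol, so m = 17.99 × 58.69 = 1056 g.
Volume = m/ρ = 1056 / 8.91 = 118.5 cm³.
Thickness = V/A = 118.5 / 408 = 0.290 cm = 2900 μm.

2900 μm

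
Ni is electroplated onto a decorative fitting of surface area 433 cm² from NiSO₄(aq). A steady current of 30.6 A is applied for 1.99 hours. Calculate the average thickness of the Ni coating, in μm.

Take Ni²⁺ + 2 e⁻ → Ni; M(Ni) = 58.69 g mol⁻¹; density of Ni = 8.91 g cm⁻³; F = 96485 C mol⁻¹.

173 μm

Q = I·t = 30.60 × 7164.0 = 219200 C; n(e⁻) = 2.272 mol.
n(Ni) = n(e⁻)/2 = 1.136 mol, so m = 1.136 × 58.69 = 66.67 g.
Volume = m/ρ = 66.67 / 8.91 = 7.483 cm³.
Thickness = V/A = 7.483 / 433 = 0.0173 cm = 173 μm.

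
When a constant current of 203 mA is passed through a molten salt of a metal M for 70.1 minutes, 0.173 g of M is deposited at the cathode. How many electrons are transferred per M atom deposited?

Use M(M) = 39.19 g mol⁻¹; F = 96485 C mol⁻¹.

2

Q = I·t = 0.2030 A × 4206.0 s = 853.8 C, so n(e⁻) = 853.8/96485 = 0.008849 mol.
n(M) deposited = 0.173 / 39.19 = 0.004414 mol.
Electrons per atom = n(e⁻)/n(M) = 0.008849 / 0.004414 = 2.00 ≈ 2, so the ion is M²⁺.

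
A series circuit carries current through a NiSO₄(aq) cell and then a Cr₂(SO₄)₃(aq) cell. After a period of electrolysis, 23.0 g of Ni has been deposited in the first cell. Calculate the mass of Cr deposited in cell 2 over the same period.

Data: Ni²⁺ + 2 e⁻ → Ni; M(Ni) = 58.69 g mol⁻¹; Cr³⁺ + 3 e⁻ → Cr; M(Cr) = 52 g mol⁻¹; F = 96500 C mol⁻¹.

13.6 g

n(Ni) = 23.0 / 58.69 = 0.3919 mol.
Since Ni²⁺ + 2 e⁻ → Ni, n(e⁻) passed = 2 × 0.3919 = 0.7838 mol.
Cells in series carry the same charge, so the same 0.7838 mol of electrons passes through cell 2.
Cr³⁺ + 3 e⁻ → Cr, so n(Cr) = 0.7838 / 3 = 0.2613 mol.
m(Cr) = 0.2613 × 52 = 13.6 g.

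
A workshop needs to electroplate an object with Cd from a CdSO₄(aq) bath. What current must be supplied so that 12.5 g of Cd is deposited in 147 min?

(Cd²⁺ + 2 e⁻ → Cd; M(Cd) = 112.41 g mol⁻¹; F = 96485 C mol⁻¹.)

n(Cd) = 12.5 / 112.41 = 0.1112 mol.
n(e⁻) = 2 × 0.1112 = 0.2224 mol.
Q = n(e⁻)·F = 0.2224 × 96485 = 21460 C.
I = Q/t = 21460 / 8820.0 s = 2.43 A.

2.43 A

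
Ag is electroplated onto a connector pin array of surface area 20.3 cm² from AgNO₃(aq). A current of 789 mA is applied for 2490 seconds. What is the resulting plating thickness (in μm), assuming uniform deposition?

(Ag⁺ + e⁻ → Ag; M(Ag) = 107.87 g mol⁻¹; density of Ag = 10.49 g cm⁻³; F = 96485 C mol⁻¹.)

103 μm

Q = I·t = 0.7890 × 2490.0 = 1965 C; n(e⁻) = 0.02036 mol.
n(Ag) = n(e⁻)/1 = 0.02036 mol, so m = 0.02036 × 107.87 = 2.196 g.
Volume = m/ρ = 2.196 / 10.49 = 0.2094 cm³.
Thickness = V/A = 0.2094 / 20.3 = 0.0103 cm = 103 μm.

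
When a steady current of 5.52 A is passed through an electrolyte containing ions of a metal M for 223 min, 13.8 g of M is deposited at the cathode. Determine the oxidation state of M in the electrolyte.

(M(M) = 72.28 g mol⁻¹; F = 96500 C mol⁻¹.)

Q = I·t = 5.520 A × 13380 s = 73860 C, so n(e⁻) = 73860/96500 = 0.7654 mol.
n(M) deposited = 13.8 / 72.28 = 0.1909 mol.
Electrons per atom = n(e⁻)/n(M) = 0.7654 / 0.1909 = 4.01 ≈ 4, so the ion is M⁴⁺.

+4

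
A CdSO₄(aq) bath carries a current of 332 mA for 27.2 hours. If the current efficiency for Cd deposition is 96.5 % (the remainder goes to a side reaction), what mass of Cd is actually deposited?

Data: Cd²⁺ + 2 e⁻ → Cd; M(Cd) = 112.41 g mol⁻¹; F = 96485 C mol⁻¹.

Q = I·t = 0.3320 × 97920 = 32510 C.
n(e⁻) = 32510/96485 = 0.3369 mol; theoretically n(Cd) = 0.3369/2 = 0.1685 mol, m_theo = 18.94 g.
At 96.5 % efficiency, m_actual = 0.965 × 18.94 = 18.3 g.

18.3 g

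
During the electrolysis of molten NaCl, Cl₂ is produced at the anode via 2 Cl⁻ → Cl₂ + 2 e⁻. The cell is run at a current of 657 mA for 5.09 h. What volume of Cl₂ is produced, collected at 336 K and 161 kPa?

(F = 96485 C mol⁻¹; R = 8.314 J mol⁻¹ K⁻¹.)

Q = I·t = 0.6570 A × 18324 s = 12040 C.
n(e⁻) = Q/F = 12040 / 96485 = 0.1248 mol.
2 electrons are transferred per Cl₂ molecule, so n(Cl₂) = 0.1248 / 2 = 0.06239 mol.
V = nRT/P = (0.06239 × 8.314 × 336) / (161 × 10³ Pa) = 0.00108 m³ = 1.08 L.

1.08 L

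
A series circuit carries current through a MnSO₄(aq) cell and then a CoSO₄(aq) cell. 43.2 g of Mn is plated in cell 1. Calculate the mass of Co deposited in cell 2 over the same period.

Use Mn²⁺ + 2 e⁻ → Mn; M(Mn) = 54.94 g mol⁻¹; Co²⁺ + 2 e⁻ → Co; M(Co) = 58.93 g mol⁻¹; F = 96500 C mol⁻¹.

46.3 g

n(Mn) = 43.2 / 54.94 = 0.7863 mol.
Since Mn²⁺ + 2 e⁻ → Mn, n(e⁻) passed = 2 × 0.7863 = 1.573 mol.
Cells in series carry the same charge, so the same 1.573 mol of electrons passes through cell 2.
Co²⁺ + 2 e⁻ → Co, so n(Co) = 1.573 / 2 = 0.7863 mol.
m(Co) = 0.7863 × 58.93 = 46.3 g.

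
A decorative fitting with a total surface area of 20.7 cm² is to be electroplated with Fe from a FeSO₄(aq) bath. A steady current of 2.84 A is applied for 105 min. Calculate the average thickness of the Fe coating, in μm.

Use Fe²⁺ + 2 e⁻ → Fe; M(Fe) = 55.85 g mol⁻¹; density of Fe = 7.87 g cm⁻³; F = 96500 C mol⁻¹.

318 μm

Q = I·t = 2.840 × 6300.0 = 17890 C; n(e⁻) = 0.1854 mol.
n(Fe) = n(e⁻)/2 = 0.09270 mol, so m = 0.09270 × 55.85 = 5.178 g.
Volume = m/ρ = 5.178 / 7.87 = 0.6579 cm³.
Thickness = V/A = 0.6579 / 20.7 = 0.0318 cm = 318 μm.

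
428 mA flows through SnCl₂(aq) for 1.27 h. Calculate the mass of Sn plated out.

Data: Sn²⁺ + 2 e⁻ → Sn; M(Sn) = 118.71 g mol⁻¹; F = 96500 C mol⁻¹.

Q = I·t = 0.4280 A × 4572.0 s = 1957 C.
n(e⁻) = Q/F = 1957 / 96500 = 0.02028 mol.
Sn²⁺ + 2 e⁻ → Sn, so n(Sn) = n(e⁻)/2 = 0.01014 mol.
m = n·M = 0.01014 × 118.71 = 1.20 g.

1.20 g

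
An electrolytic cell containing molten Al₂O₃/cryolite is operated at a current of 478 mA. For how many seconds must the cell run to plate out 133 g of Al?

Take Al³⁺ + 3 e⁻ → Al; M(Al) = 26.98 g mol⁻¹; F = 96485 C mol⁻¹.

2.99 × 10⁶ s

n(Al) = m/M = 133 / 26.98 = 4.930 mol.
Each Al atom requires 3 electrons, so n(e⁻) = 3 × 4.930 = 14.79 mol.
Q = n(e⁻)·F = 14.79 × 96485 = 1427000 C.
t = Q/I = 1427000 / 0.4780 A = 2985000 s.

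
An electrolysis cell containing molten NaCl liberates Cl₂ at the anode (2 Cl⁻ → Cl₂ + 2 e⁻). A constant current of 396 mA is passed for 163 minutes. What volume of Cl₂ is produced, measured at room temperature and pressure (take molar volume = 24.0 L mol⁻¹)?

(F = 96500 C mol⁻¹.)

Q = I·t = 0.3960 A × 9780.0 s = 3873 C.
n(e⁻) = Q/F = 3873 / 96500 = 0.04013 mol.
2 electrons are transferred per Cl₂ molecule, so n(Cl₂) = 0.04013 / 2 = 0.02007 mol.
V = n × V_m = 0.02007 × 24.0 = 0.482 L.

0.482 L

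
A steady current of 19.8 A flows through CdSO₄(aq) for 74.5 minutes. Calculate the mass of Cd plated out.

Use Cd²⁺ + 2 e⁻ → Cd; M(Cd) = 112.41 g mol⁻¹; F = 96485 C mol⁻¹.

Q = I·t = 19.80 A × 4470.0 s = 88510 C.
n(e⁻) = Q/F = 88510 / 96485 = 0.9173 mol.
Cd²⁺ + 2 e⁻ → Cd, so n(Cd) = n(e⁻)/2 = 0.4587 mol.
m = n·M = 0.4587 × 112.41 = 51.6 g.

51.6 g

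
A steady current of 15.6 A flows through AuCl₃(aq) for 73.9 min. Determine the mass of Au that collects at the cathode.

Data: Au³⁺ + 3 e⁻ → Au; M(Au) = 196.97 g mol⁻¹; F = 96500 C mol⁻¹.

47.1 g

Q = I·t = 15.60 A × 4434.0 s = 69170 C.
n(e⁻) = Q/F = 69170 / 96500 = 0.7168 mol.
Au³⁺ + 3 e⁻ → Au, so n(Au) = n(e⁻)/3 = 0.2389 mol.
m = n·M = 0.2389 × 196.97 = 47.1 g.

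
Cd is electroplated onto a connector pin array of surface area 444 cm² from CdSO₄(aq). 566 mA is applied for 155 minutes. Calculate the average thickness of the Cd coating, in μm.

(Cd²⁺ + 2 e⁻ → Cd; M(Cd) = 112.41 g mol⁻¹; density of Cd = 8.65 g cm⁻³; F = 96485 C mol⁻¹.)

7.98 μm

Q = I·t = 0.5660 × 9300.0 = 5264 C; n(e⁻) = 0.05456 mol.
n(Cd) = n(e⁻)/2 = 0.02728 mol, so m = 0.02728 × 112.41 = 3.066 g.
Volume = m/ρ = 3.066 / 8.65 = 0.3545 cm³.
Thickness = V/A = 0.3545 / 444 = 7.98 × 10⁻⁴ cm = 7.98 μm.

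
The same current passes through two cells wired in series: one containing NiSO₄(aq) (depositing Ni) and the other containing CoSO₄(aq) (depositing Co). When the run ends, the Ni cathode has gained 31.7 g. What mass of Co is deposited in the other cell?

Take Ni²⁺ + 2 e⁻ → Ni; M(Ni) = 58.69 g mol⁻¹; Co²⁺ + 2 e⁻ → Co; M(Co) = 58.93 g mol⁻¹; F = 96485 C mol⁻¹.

31.8 g

n(Ni) = 31.7 / 58.69 = 0.5401 mol.
Since Ni²⁺ + 2 e⁻ → Ni, n(e⁻) passed = 2 × 0.5401 = 1.080 mol.
Cells in series carry the same charge, so the same 1.080 mol of electrons passes through cell 2.
Co²⁺ + 2 e⁻ → Co, so n(Co) = 1.080 / 2 = 0.5401 mol.
m(Co) = 0.5401 × 58.93 = 31.8 g.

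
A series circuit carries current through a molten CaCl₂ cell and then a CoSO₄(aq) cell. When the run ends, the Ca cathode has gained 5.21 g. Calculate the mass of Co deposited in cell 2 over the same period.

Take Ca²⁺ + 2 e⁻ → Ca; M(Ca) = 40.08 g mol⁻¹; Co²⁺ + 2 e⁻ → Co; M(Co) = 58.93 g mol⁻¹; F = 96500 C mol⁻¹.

n(Ca) = 5.21 / 40.08 = 0.1300 mol.
Since Ca²⁺ + 2 e⁻ → Ca, n(e⁻) passed = 2 × 0.1300 = 0.2600 mol.
Cells in series carry the same charge, so the same 0.2600 mol of electrons passes through cell 2.
Co²⁺ + 2 e⁻ → Co, so n(Co) = 0.2600 / 2 = 0.1300 mol.
m(Co) = 0.1300 × 58.93 = 7.66 g.

7.66 g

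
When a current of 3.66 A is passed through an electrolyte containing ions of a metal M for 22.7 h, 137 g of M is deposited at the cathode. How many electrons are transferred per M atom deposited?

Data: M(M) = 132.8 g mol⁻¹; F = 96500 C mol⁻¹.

Q = I·t = 3.660 A × 81720 s = 299100 C, so n(e⁻) = 299100/96500 = 3.099 mol.
n(M) deposited = 137 / 132.8 = 1.032 mol.
Electrons per atom = n(e⁻)/n(M) = 3.099 / 1.032 = 3.00 ≈ 3, so the ion is M³⁺.

3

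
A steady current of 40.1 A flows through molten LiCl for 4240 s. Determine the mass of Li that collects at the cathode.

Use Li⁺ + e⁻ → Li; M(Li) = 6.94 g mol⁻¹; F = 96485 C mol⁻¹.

Q = I·t = 40.10 A × 4240.0 s = 170000 C.
n(e⁻) = Q/F = 170000 / 96485 = 1.762 mol.
Li⁺ + e⁻ → Li, so n(Li) = n(e⁻)/1 = 1.762 mol.
m = n·M = 1.762 × 6.94 = 12.2 g.

12.2 g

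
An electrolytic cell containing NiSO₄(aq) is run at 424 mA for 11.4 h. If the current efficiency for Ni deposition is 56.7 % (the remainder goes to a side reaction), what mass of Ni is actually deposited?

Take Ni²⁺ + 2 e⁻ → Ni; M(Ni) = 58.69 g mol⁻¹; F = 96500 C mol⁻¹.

Q = I·t = 0.4240 × 41040 = 17400 C.
n(e⁻) = 17400/96500 = 0.1803 mol; theoretically n(Ni) = 0.1803/2 = 0.09016 mol, m_theo = 5.292 g.
At 56.7 % efficiency, m_actual = 0.567 × 5.292 = 3.00 g.

3.00 g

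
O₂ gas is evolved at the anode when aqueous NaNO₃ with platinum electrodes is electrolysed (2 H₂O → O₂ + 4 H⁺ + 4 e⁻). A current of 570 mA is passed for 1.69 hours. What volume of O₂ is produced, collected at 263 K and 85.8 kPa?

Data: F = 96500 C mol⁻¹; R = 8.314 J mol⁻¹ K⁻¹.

Q = I·t = 0.5700 A × 6084.0 s = 3468 C.
n(e⁻) = Q/F = 3468 / 96500 = 0.03594 mol.
4 electrons are transferred per O₂ molecule, so n(O₂) = 0.03594 / 4 = 0.008984 mol.
V = nRT/P = (0.008984 × 8.314 × 263) / (85.8 × 10³ Pa) = 2.29 × 10⁻⁴ m³ = 0.229 L.

0.229 L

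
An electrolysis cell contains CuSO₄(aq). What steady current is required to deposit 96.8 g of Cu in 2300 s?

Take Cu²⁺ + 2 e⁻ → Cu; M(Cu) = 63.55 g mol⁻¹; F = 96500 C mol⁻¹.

n(Cu) = 96.8 / 63.55 = 1.523 mol.
n(e⁻) = 2 × 1.523 = 3.046 mol.
Q = n(e⁻)·F = 3.046 × 96500 = 294000 C.
I = Q/t = 294000 / 2300.0 s = 128 A.

128 A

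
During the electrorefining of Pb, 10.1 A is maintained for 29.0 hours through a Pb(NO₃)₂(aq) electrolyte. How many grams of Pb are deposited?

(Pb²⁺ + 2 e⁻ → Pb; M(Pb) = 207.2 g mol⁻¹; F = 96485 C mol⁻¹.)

1130 g

Q = I·t = 10.10 A × 104400 s = 1054000 C.
n(e⁻) = Q/F = 1054000 / 96485 = 10.93 mol.
Pb²⁺ + 2 e⁻ → Pb, so n(Pb) = n(e⁻)/2 = 5.464 mol.
m = n·M = 5.464 × 207.2 = 1130 g.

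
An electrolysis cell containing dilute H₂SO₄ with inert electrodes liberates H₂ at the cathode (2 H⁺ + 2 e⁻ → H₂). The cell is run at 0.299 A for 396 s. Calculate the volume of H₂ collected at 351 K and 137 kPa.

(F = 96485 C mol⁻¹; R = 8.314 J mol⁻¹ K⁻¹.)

Q = I·t = 0.2990 A × 396.00 s = 118.4 C.
n(e⁻) = Q/F = 118.4 / 96485 = 0.001227 mol.
2 electrons are transferred per H₂ molecule, so n(H₂) = 0.001227 / 2 = 0.0006136 mol.
V = nRT/P = (0.0006136 × 8.314 × 351) / (137 × 10³ Pa) = 1.31 × 10⁻⁵ m³ = 0.0131 L.

0.0131 L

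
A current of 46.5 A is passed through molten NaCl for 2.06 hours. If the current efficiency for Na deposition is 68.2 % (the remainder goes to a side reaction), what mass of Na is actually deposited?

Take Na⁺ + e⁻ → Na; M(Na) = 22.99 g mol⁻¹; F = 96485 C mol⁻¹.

56.0 g

Q = I·t = 46.50 × 7416.0 = 344800 C.
n(e⁻) = 344800/96485 = 3.574 mol; theoretically n(Na) = 3.574/1 = 3.574 mol, m_theo = 82.17 g.
At 68.2 % efficiency, m_actual = 0.682 × 82.17 = 56.0 g.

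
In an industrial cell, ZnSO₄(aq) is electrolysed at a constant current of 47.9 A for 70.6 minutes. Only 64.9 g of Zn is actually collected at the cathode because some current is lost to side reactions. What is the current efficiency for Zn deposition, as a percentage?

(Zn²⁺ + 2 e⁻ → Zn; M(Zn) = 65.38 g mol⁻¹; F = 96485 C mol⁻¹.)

94.4 %

Q = I·t = 47.90 × 4236.0 = 202900 C; n(e⁻) = 202900/96485 = 2.103 mol.
Theoretical n(Zn) = n(e⁻)/2 = 1.051 mol, i.e. m_theo = 1.051 × 65.38 = 68.75 g.
Efficiency = m_actual / m_theo = 64.9 / 68.75 = 94.4 %.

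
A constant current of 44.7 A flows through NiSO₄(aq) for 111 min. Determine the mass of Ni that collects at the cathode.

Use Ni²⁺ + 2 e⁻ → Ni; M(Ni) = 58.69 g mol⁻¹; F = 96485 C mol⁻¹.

Q = I·t = 44.70 A × 6660.0 s = 297700 C.
n(e⁻) = Q/F = 297700 / 96485 = 3.085 mol.
Ni²⁺ + 2 e⁻ → Ni, so n(Ni) = n(e⁻)/2 = 1.543 mol.
m = n·M = 1.543 × 58.69 = 90.5 g.

90.5 g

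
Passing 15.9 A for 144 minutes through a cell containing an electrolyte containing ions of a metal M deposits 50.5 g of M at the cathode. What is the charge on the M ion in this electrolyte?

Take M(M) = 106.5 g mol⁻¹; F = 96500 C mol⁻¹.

+3

Q = I·t = 15.90 A × 8640.0 s = 137400 C, so n(e⁻) = 137400/96500 = 1.424 mol.
n(M) deposited = 50.5 / 106.5 = 0.4742 mol.
Electrons per atom = n(e⁻)/n(M) = 1.424 / 0.4742 = 3.00 ≈ 3, so the ion is M³⁺.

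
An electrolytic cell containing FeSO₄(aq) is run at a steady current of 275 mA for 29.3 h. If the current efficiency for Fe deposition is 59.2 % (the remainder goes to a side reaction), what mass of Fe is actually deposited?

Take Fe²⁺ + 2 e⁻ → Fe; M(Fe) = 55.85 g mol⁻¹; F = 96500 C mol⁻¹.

Q = I·t = 0.2750 × 105480 = 29010 C.
n(e⁻) = 29010/96500 = 0.3006 mol; theoretically n(Fe) = 0.3006/2 = 0.1503 mol, m_theo = 8.394 g.
At 59.2 % efficiency, m_actual = 0.592 × 8.394 = 4.97 g.

4.97 g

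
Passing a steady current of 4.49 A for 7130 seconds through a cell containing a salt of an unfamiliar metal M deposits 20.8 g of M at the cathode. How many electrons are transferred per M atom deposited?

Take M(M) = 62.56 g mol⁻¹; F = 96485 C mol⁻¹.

1

Q = I·t = 4.490 A × 7130.0 s = 32010 C, so n(e⁻) = 32010/96485 = 0.3318 mol.
n(M) deposited = 20.8 / 62.56 = 0.3325 mol.
Electrons per atom = n(e⁻)/n(M) = 0.3318 / 0.3325 = 0.998 ≈ 1, so the ion is M⁺.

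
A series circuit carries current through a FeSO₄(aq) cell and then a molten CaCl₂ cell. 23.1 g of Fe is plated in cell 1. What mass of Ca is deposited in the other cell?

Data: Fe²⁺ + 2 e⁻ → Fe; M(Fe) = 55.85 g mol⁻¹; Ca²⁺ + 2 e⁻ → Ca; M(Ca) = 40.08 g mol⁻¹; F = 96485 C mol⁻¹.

n(Fe) = 23.1 / 55.85 = 0.4136 mol.
Since Fe²⁺ + 2 e⁻ → Fe, n(e⁻) passed = 2 × 0.4136 = 0.8272 mol.
Cells in series carry the same charge, so the same 0.8272 mol of electrons passes through cell 2.
Ca²⁺ + 2 e⁻ → Ca, so n(Ca) = 0.8272 / 2 = 0.4136 mol.
m(Ca) = 0.4136 × 40.08 = 16.6 g.

16.6 g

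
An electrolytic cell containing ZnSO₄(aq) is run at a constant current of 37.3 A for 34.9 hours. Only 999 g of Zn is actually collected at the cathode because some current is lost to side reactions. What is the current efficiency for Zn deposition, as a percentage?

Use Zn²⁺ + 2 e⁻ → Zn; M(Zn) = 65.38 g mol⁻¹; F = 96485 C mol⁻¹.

Q = I·t = 37.30 × 125640 = 4686000 C; n(e⁻) = 4686000/96485 = 48.57 mol.
Theoretical n(Zn) = n(e⁻)/2 = 24.29 mol, i.e. m_theo = 24.29 × 65.38 = 1588 g.
Efficiency = m_actual / m_theo = 999 / 1588 = 62.9 %.

62.9 %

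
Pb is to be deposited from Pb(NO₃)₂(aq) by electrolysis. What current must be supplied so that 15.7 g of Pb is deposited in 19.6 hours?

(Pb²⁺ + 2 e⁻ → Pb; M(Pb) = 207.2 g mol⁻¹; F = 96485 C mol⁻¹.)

0.207 A

n(Pb) = 15.7 / 207.2 = 0.07577 mol.
n(e⁻) = 2 × 0.07577 = 0.1515 mol.
Q = n(e⁻)·F = 0.1515 × 96485 = 14620 C.
I = Q/t = 14620 / 70560 s = 0.207 A.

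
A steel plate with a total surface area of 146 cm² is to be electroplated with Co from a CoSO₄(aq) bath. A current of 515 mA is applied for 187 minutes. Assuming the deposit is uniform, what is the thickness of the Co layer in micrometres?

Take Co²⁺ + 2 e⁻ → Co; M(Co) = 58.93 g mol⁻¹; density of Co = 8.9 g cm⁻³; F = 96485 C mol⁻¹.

13.6 μm

Q = I·t = 0.5150 × 11220 = 5778 C; n(e⁻) = 0.05989 mol.
n(Co) = n(e⁻)/2 = 0.02994 mol, so m = 0.02994 × 58.93 = 1.765 g.
Volume = m/ρ = 1.765 / 8.9 = 0.1983 cm³.
Thickness = V/A = 0.1983 / 146 = 0.00136 cm = 13.6 μm.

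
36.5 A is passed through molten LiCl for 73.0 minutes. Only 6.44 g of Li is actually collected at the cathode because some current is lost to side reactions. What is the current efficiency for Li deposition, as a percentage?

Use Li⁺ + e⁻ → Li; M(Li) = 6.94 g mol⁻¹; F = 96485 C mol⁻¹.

56.0 %

Q = I·t = 36.50 × 4380.0 = 159900 C; n(e⁻) = 159900/96485 = 1.657 mol.
Theoretical n(Li) = n(e⁻)/1 = 1.657 mol, i.e. m_theo = 1.657 × 6.94 = 11.50 g.
Efficiency = m_actual / m_theo = 6.44 / 11.50 = 56.0 %.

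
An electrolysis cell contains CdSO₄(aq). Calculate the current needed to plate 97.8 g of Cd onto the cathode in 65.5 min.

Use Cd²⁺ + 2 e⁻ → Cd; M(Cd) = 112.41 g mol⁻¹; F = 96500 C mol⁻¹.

n(Cd) = 97.8 / 112.41 = 0.8700 mol.
n(e⁻) = 2 × 0.8700 = 1.740 mol.
Q = n(e⁻)·F = 1.740 × 96500 = 167900 C.
I = Q/t = 167900 / 3930.0 s = 42.7 A.

42.7 A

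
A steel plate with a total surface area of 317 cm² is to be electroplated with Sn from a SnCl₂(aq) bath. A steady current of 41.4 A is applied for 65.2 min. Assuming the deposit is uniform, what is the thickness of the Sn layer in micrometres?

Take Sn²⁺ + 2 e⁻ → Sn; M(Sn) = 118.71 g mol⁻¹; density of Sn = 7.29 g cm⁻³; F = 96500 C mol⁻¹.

Q = I·t = 41.40 × 3912.0 = 162000 C; n(e⁻) = 1.678 mol.
n(Sn) = n(e⁻)/2 = 0.8392 mol, so m = 0.8392 × 118.71 = 99.62 g.
Volume = m/ρ = 99.62 / 7.29 = 13.66 cm³.
Thickness = V/A = 13.66 / 317 = 0.0431 cm = 431 μm.

431 μm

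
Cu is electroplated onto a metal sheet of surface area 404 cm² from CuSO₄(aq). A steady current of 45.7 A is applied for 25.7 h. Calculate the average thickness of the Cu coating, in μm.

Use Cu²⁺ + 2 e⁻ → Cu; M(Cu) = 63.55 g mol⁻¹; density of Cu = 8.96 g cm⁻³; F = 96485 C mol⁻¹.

Q = I·t = 45.70 × 92520 = 4228000 C; n(e⁻) = 43.82 mol.
n(Cu) = n(e⁻)/2 = 21.91 mol, so m = 21.91 × 63.55 = 1392 g.
Volume = m/ρ = 1392 / 8.96 = 155.4 cm³.
Thickness = V/A = 155.4 / 404 = 0.385 cm = 3850 μm.

3850 μm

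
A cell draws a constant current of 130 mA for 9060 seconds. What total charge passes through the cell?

1180 C

Q = I·t = 0.1300 A × 9060.0 s = 1180 C.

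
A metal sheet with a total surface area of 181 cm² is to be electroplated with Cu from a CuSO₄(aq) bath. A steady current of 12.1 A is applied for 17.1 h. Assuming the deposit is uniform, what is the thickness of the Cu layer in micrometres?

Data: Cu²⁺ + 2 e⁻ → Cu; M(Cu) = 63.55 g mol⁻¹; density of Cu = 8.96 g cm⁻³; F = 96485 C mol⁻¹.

1510 μm

Q = I·t = 12.10 × 61560 = 744900 C; n(e⁻) = 7.720 mol.
n(Cu) = n(e⁻)/2 = 3.860 mol, so m = 3.860 × 63.55 = 245.3 g.
Volume = m/ρ = 245.3 / 8.96 = 27.38 cm³.
Thickness = V/A = 27.38 / 181 = 0.151 cm = 1510 μm.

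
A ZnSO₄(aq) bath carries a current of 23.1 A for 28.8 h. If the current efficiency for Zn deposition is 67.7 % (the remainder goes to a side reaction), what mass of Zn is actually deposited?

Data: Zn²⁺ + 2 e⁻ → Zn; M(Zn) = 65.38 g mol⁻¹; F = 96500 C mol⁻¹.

549 g

Q = I·t = 23.10 × 103680 = 2395000 C.
n(e⁻) = 2395000/96500 = 24.82 mol; theoretically n(Zn) = 24.82/2 = 12.41 mol, m_theo = 811.3 g.
At 67.7 % efficiency, m_actual = 0.677 × 811.3 = 549 g.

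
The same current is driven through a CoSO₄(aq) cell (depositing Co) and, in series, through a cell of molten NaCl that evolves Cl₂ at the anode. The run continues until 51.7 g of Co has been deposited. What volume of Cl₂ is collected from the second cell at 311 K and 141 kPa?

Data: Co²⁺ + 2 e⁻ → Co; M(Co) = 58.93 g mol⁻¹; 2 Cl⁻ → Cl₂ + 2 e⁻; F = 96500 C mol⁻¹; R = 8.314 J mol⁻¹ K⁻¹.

n(Co) = 51.7 / 58.93 = 0.8773 mol, so n(e⁻) = 2 × 0.8773 = 1.755 mol.
The cells are in series, so the same 1.755 mol of electrons passes through the second cell.
2 Cl⁻ → Cl₂ + 2 e⁻ — 2 mol e⁻ per mol Cl₂, so n(Cl₂) = 1.755/2 = 0.8773 mol.
V = nRT/P = (0.8773 × 8.314 × 311) / (141 × 10³) = 0.0161 m³ = 16.1 L.

16.1 L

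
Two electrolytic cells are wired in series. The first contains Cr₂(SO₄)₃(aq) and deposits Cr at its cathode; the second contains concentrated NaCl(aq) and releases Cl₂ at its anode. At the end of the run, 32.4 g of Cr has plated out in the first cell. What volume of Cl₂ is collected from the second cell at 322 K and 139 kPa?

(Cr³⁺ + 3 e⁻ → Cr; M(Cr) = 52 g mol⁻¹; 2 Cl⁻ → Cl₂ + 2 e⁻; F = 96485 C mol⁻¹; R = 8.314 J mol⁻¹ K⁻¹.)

n(Cr) = 32.4 / 52 = 0.6231 mol, so n(e⁻) = 3 × 0.6231 = 1.869 mol.
The cells are in series, so the same 1.869 mol of electrons passes through the second cell.
2 Cl⁻ → Cl₂ + 2 e⁻ — 2 mol e⁻ per mol Cl₂, so n(Cl₂) = 1.869/2 = 0.9346 mol.
V = nRT/P = (0.9346 × 8.314 × 322) / (139 × 10³) = 0.0180 m³ = 18.0 L.

18.0 L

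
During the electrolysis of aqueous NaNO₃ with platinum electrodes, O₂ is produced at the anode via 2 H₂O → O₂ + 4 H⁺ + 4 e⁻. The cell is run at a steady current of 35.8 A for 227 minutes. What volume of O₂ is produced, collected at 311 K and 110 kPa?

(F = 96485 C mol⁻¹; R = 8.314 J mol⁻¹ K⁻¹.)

Q = I·t = 35.80 A × 13620 s = 487600 C.
n(e⁻) = Q/F = 487600 / 96485 = 5.054 mol.
4 electrons are transferred per O₂ molecule, so n(O₂) = 5.054 / 4 = 1.263 mol.
V = nRT/P = (1.263 × 8.314 × 311) / (110 × 10³ Pa) = 0.0297 m³ = 29.7 L.

29.7 L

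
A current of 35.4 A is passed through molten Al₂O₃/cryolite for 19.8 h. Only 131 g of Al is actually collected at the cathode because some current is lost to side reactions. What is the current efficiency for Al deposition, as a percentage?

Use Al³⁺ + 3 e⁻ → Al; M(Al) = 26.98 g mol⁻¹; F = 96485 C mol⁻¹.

55.7 %

Q = I·t = 35.40 × 71280 = 2523000 C; n(e⁻) = 2523000/96485 = 26.15 mol.
Theoretical n(Al) = n(e⁻)/3 = 8.717 mol, i.e. m_theo = 8.717 × 26.98 = 235.2 g.
Efficiency = m_actual / m_theo = 131 / 235.2 = 55.7 %.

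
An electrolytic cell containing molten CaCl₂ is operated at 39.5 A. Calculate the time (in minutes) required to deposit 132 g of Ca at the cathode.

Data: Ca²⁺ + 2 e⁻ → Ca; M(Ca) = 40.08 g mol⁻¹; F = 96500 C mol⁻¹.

268 min

n(Ca) = m/M = 132 / 40.08 = 3.293 mol.
Each Ca atom requires 2 electrons, so n(e⁻) = 2 × 3.293 = 6.587 mol.
Q = n(e⁻)·F = 6.587 × 96500 = 635600 C.
t = Q/I = 635600 / 39.50 A = 16090 s = 268 min.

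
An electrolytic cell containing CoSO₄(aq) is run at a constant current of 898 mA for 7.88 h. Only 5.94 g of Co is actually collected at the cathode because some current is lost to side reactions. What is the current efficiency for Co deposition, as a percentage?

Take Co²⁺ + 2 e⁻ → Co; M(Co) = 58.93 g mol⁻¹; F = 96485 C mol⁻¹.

76.4 %

Q = I·t = 0.8980 × 28368 = 25470 C; n(e⁻) = 25470/96485 = 0.2640 mol.
Theoretical n(Co) = n(e⁻)/2 = 0.1320 mol, i.e. m_theo = 0.1320 × 58.93 = 7.780 g.
Efficiency = m_actual / m_theo = 5.94 / 7.780 = 76.4 %.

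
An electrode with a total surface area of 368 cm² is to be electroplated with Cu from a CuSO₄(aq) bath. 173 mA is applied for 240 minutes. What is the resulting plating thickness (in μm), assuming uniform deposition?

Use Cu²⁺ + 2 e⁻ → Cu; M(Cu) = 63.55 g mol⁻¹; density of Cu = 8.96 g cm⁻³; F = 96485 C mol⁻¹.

Q = I·t = 0.1730 × 14400 = 2491 C; n(e⁻) = 0.02582 mol.
n(Cu) = n(e⁻)/2 = 0.01291 mol, so m = 0.01291 × 63.55 = 0.8204 g.
Volume = m/ρ = 0.8204 / 8.96 = 0.09156 cm³.
Thickness = V/A = 0.09156 / 368 = 2.49 × 10⁻⁴ cm = 2.49 μm.

2.49 μm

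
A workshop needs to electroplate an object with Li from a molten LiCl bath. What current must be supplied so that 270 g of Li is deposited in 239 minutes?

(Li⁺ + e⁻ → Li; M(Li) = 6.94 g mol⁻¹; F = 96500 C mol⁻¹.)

262 A

n(Li) = 270 / 6.94 = 38.90 mol.
n(e⁻) = 1 × 38.90 = 38.90 mol.
Q = n(e⁻)·F = 38.90 × 96500 = 3754000 C.
I = Q/t = 3754000 / 14340 s = 262 A.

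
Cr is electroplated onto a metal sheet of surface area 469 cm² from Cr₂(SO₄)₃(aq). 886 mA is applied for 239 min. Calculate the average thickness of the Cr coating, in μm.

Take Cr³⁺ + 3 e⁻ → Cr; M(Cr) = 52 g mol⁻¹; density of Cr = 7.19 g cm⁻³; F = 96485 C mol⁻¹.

6.77 μm

Q = I·t = 0.8860 × 14340 = 12710 C; n(e⁻) = 0.1317 mol.
n(Cr) = n(e⁻)/3 = 0.04389 mol, so m = 0.04389 × 52 = 2.282 g.
Volume = m/ρ = 2.282 / 7.19 = 0.3175 cm³.
Thickness = V/A = 0.3175 / 469 = 6.77 × 10⁻⁴ cm = 6.77 μm.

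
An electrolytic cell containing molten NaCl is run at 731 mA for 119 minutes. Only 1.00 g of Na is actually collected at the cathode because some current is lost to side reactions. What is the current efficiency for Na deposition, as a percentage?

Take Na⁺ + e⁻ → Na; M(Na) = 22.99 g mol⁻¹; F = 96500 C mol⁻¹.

Q = I·t = 0.7310 × 7140.0 = 5219 C; n(e⁻) = 5219/96500 = 0.05409 mol.
Theoretical n(Na) = n(e⁻)/1 = 0.05409 mol, i.e. m_theo = 0.05409 × 22.99 = 1.243 g.
Efficiency = m_actual / m_theo = 1.00 / 1.243 = 80.4 %.

80.4 %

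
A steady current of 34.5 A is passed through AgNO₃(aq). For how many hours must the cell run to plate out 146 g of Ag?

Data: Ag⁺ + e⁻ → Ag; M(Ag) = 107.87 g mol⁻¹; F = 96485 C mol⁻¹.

1.05 h

n(Ag) = m/M = 146 / 107.87 = 1.353 mol.
Each Ag atom requires 1 electron, so n(e⁻) = 1 × 1.353 = 1.353 mol.
Q = n(e⁻)·F = 1.353 × 96485 = 130600 C.
t = Q/I = 130600 / 34.50 A = 3785 s = 1.05 h.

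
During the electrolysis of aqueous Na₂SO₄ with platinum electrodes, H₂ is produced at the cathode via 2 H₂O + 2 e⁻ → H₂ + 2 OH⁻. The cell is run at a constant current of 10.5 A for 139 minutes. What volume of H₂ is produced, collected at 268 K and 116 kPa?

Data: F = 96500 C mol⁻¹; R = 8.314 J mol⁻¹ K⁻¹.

Q = I·t = 10.50 A × 8340.0 s = 87570 C.
n(e⁻) = Q/F = 87570 / 96500 = 0.9075 mol.
2 electrons are transferred per H₂ molecule, so n(H₂) = 0.9075 / 2 = 0.4537 mol.
V = nRT/P = (0.4537 × 8.314 × 268) / (116 × 10³ Pa) = 0.00872 m³ = 8.72 L.

8.72 L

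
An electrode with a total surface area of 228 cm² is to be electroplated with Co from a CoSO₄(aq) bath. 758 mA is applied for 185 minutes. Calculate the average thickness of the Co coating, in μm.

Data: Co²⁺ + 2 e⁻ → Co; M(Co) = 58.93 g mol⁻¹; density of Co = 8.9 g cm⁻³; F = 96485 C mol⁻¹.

12.7 μm

Q = I·t = 0.7580 × 11100 = 8414 C; n(e⁻) = 0.08720 mol.
n(Co) = n(e⁻)/2 = 0.04360 mol, so m = 0.04360 × 58.93 = 2.569 g.
Volume = m/ρ = 2.569 / 8.9 = 0.2887 cm³.
Thickness = V/A = 0.2887 / 228 = 0.00127 cm = 12.7 μm.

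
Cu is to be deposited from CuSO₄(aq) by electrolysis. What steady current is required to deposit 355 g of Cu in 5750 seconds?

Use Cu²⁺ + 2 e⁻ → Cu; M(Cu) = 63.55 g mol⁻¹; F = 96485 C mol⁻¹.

187 A

n(Cu) = 355 / 63.55 = 5.586 mol.
n(e⁻) = 2 × 5.586 = 11.17 mol.
Q = n(e⁻)·F = 11.17 × 96485 = 1078000 C.
I = Q/t = 1078000 / 5750.0 s = 187 A.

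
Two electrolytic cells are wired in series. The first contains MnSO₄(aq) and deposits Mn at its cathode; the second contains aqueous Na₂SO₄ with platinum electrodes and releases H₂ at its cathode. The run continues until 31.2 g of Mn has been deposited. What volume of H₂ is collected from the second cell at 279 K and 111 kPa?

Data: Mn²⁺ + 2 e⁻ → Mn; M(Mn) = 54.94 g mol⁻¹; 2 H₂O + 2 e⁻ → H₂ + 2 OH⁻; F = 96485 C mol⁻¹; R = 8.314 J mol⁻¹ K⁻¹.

11.9 L

n(Mn) = 31.2 / 54.94 = 0.5679 mol, so n(e⁻) = 2 × 0.5679 = 1.136 mol.
The cells are in series, so the same 1.136 mol of electrons passes through the second cell.
2 H₂O + 2 e⁻ → H₂ + 2 OH⁻ — 2 mol e⁻ per mol H₂, so n(H₂) = 1.136/2 = 0.5679 mol.
V = nRT/P = (0.5679 × 8.314 × 279) / (111 × 10³) = 0.0119 m³ = 11.9 L.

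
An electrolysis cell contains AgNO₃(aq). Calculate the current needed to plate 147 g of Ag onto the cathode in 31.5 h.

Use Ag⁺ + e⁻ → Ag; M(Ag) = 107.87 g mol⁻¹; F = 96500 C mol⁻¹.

n(Ag) = 147 / 107.87 = 1.363 mol.
n(e⁻) = 1 × 1.363 = 1.363 mol.
Q = n(e⁻)·F = 1.363 × 96500 = 131500 C.
I = Q/t = 131500 / 113400 s = 1.16 A.

1.16 A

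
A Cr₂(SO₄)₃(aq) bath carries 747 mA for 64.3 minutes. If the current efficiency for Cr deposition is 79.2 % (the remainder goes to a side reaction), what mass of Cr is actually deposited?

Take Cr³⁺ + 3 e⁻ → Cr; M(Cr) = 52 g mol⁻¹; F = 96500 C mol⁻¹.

Q = I·t = 0.7470 × 3858.0 = 2882 C.
n(e⁻) = 2882/96500 = 0.02986 mol; theoretically n(Cr) = 0.02986/3 = 0.009955 mol, m_theo = 0.5177 g.
At 79.2 % efficiency, m_actual = 0.792 × 0.5177 = 0.410 g.

0.410 g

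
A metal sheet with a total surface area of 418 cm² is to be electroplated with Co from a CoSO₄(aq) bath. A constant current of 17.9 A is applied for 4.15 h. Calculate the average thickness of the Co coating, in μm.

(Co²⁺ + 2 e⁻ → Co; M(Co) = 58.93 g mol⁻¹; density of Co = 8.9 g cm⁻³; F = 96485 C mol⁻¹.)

220 μm

Q = I·t = 17.90 × 14940 = 267400 C; n(e⁻) = 2.772 mol.
n(Co) = n(e⁻)/2 = 1.386 mol, so m = 1.386 × 58.93 = 81.67 g.
Volume = m/ρ = 81.67 / 8.9 = 9.176 cm³.
Thickness = V/A = 9.176 / 418 = 0.0220 cm = 220 μm.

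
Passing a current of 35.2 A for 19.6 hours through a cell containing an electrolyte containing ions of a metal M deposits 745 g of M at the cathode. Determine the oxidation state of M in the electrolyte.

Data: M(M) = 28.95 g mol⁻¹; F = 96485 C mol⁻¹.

Q = I·t = 35.20 A × 70560 s = 2484000 C, so n(e⁻) = 2484000/96485 = 25.74 mol.
n(M) deposited = 745 / 28.95 = 25.73 mol.
Electrons per atom = n(e⁻)/n(M) = 25.74 / 25.73 = 1.00 ≈ 1, so the ion is M⁺.

+1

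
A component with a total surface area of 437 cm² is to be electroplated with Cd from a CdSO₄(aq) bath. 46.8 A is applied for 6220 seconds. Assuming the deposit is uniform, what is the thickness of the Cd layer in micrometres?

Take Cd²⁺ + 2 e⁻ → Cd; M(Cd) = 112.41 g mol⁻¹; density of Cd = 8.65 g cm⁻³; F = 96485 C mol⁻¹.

Q = I·t = 46.80 × 6220.0 = 291100 C; n(e⁻) = 3.017 mol.
n(Cd) = n(e⁻)/2 = 1.509 mol, so m = 1.509 × 112.41 = 169.6 g.
Volume = m/ρ = 169.6 / 8.65 = 19.60 cm³.
Thickness = V/A = 19.60 / 437 = 0.0449 cm = 449 μm.

449 μm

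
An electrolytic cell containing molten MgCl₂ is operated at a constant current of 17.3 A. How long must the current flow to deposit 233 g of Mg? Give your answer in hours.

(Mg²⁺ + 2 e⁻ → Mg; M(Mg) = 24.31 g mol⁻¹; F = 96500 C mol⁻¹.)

29.7 h

n(Mg) = m/M = 233 / 24.31 = 9.585 mol.
Each Mg atom requires 2 electrons, so n(e⁻) = 2 × 9.585 = 19.17 mol.
Q = n(e⁻)·F = 19.17 × 96500 = 1850000 C.
t = Q/I = 1850000 / 17.30 A = 106900 s = 29.7 h.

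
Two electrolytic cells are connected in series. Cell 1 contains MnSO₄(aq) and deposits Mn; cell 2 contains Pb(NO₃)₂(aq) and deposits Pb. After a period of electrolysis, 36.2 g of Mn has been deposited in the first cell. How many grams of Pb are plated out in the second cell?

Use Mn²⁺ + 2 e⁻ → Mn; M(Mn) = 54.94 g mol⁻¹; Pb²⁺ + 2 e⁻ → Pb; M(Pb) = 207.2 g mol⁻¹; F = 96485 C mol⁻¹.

n(Mn) = 36.2 / 54.94 = 0.6589 mol.
Since Mn²⁺ + 2 e⁻ → Mn, n(e⁻) passed = 2 × 0.6589 = 1.318 mol.
Cells in series carry the same charge, so the same 1.318 mol of electrons passes through cell 2.
Pb²⁺ + 2 e⁻ → Pb, so n(Pb) = 1.318 / 2 = 0.6589 mol.
m(Pb) = 0.6589 × 207.2 = 137 g.

137 g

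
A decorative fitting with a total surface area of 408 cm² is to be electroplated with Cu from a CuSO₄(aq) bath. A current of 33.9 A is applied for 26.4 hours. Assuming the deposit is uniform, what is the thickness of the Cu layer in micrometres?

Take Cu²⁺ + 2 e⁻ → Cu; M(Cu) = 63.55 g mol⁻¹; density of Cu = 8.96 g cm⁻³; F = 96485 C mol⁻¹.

2900 μm

Q = I·t = 33.90 × 95040 = 3222000 C; n(e⁻) = 33.39 mol.
n(Cu) = n(e⁻)/2 = 16.70 mol, so m = 16.70 × 63.55 = 1061 g.
Volume = m/ρ = 1061 / 8.96 = 118.4 cm³.
Thickness = V/A = 118.4 / 408 = 0.290 cm = 2900 μm.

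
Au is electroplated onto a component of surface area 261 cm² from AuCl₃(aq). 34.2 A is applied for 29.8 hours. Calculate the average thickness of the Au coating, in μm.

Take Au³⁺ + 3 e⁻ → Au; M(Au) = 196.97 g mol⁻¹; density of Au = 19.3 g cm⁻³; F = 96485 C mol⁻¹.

Q = I·t = 34.20 × 107280 = 3669000 C; n(e⁻) = 38.03 mol.
n(Au) = n(e⁻)/3 = 12.68 mol, so m = 12.68 × 196.97 = 2497 g.
Volume = m/ρ = 2497 / 19.3 = 129.4 cm³.
Thickness = V/A = 129.4 / 261 = 0.496 cm = 4960 μm.

4960 μm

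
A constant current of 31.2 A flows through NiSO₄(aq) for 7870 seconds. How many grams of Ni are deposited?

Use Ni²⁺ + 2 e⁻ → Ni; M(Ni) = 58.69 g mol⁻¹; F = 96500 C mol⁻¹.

74.7 g

Q = I·t = 31.20 A × 7870.0 s = 245500 C.
n(e⁻) = Q/F = 245500 / 96500 = 2.544 mol.
Ni²⁺ + 2 e⁻ → Ni, so n(Ni) = n(e⁻)/2 = 1.272 mol.
m = n·M = 1.272 × 58.69 = 74.7 g.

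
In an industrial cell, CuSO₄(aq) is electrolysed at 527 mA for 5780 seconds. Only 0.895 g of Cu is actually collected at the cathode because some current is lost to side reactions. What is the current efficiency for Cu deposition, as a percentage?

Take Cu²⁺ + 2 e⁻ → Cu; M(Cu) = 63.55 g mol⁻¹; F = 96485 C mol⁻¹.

Q = I·t = 0.5270 × 5780.0 = 3046 C; n(e⁻) = 3046/96485 = 0.03157 mol.
Theoretical n(Cu) = n(e⁻)/2 = 0.01579 mol, i.e. m_theo = 0.01579 × 63.55 = 1.003 g.
Efficiency = m_actual / m_theo = 0.895 / 1.003 = 89.2 %.

89.2 %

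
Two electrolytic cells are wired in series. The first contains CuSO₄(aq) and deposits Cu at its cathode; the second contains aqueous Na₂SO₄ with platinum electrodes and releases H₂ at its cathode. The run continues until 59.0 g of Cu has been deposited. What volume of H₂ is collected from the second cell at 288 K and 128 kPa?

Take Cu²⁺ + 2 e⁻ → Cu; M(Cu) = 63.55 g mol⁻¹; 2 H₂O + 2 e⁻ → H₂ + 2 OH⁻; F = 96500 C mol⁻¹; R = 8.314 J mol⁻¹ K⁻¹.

n(Cu) = 59.0 / 63.55 = 0.9284 mol, so n(e⁻) = 2 × 0.9284 = 1.857 mol.
The cells are in series, so the same 1.857 mol of electrons passes through the second cell.
2 H₂O + 2 e⁻ → H₂ + 2 OH⁻ — 2 mol e⁻ per mol H₂, so n(H₂) = 1.857/2 = 0.9284 mol.
V = nRT/P = (0.9284 × 8.314 × 288) / (128 × 10³) = 0.0174 m³ = 17.4 L.

17.4 L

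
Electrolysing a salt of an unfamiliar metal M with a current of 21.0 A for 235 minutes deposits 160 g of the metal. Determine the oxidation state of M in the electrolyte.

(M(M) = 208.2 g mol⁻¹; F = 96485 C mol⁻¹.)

Q = I·t = 21.00 A × 14100 s = 296100 C, so n(e⁻) = 296100/96485 = 3.069 mol.
n(M) deposited = 160 / 208.2 = 0.7685 mol.
Electrons per atom = n(e⁻)/n(M) = 3.069 / 0.7685 = 3.99 ≈ 4, so the ion is M⁴⁺.

+4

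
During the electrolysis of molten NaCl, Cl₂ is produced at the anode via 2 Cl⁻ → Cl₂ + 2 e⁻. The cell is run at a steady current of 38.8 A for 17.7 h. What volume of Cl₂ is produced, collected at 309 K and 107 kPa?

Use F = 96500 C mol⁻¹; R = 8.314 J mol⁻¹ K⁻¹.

308 L

Q = I·t = 38.80 A × 63720 s = 2472000 C.
n(e⁻) = Q/F = 2472000 / 96500 = 25.62 mol.
2 electrons are transferred per Cl₂ molecule, so n(Cl₂) = 25.62 / 2 = 12.81 mol.
V = nRT/P = (12.81 × 8.314 × 309) / (107 × 10³ Pa) = 0.308 m³ = 308 L.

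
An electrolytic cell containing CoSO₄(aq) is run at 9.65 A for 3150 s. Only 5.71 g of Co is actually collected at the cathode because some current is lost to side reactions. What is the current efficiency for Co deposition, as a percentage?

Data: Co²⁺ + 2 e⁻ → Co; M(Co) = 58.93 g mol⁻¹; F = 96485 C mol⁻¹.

Q = I·t = 9.650 × 3150.0 = 30400 C; n(e⁻) = 30400/96485 = 0.3150 mol.
Theoretical n(Co) = n(e⁻)/2 = 0.1575 mol, i.e. m_theo = 0.1575 × 58.93 = 9.283 g.
Efficiency = m_actual / m_theo = 5.71 / 9.283 = 61.5 %.

61.5 %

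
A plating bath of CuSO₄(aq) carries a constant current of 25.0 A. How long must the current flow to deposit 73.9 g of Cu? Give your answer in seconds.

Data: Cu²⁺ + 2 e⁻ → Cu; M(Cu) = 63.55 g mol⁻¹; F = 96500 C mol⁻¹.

8980 s

n(Cu) = m/M = 73.9 / 63.55 = 1.163 mol.
Each Cu atom requires 2 electrons, so n(e⁻) = 2 × 1.163 = 2.326 mol.
Q = n(e⁻)·F = 2.326 × 96500 = 224400 C.
t = Q/I = 224400 / 25.00 A = 8977 s.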